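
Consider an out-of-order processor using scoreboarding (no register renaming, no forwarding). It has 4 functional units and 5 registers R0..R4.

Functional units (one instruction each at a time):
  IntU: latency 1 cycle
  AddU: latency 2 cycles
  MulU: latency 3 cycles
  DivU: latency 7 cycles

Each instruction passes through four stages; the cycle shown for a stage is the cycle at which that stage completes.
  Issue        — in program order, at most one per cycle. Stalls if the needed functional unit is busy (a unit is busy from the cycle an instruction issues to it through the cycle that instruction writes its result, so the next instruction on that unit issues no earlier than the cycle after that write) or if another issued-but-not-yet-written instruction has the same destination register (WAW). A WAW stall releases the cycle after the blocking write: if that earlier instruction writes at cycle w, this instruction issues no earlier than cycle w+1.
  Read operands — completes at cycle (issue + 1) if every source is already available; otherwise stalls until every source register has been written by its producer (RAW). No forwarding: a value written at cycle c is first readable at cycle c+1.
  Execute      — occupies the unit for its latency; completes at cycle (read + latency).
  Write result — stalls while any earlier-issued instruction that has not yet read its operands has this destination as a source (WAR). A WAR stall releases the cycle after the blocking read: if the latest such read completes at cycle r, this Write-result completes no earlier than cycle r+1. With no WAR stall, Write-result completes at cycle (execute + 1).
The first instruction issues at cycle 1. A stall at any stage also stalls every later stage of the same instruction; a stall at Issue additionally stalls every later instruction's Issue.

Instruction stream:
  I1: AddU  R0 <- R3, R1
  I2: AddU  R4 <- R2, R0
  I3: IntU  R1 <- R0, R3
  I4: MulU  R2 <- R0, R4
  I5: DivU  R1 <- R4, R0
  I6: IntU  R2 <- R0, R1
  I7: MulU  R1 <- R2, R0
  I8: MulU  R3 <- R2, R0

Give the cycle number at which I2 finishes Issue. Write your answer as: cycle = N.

cycle = 6

[1] I1 dispatched to AddU
[2] I1 operands ready
[4] I1 complete
[5] R0←I1
[6] I2 dispatched to AddU
[7] I2 operands ready; I3 dispatched to IntU
[8] I3 operands ready; I4 dispatched to MulU
[9] I2 complete; I3 complete
[10] R4←I2; R1←I3
[11] I4 operands ready; I5 dispatched to DivU
[12] I5 operands ready
[14] I4 complete
[15] R2←I4
[16] I6 dispatched to IntU
[19] I5 complete
[20] R1←I5
[21] I6 operands ready; I7 dispatched to MulU
[22] I6 complete
[23] R2←I6
[24] I7 operands ready
[27] I7 complete
[28] R1←I7
[29] I8 dispatched to MulU
[30] I8 operands ready
[33] I8 complete
[34] R3←I8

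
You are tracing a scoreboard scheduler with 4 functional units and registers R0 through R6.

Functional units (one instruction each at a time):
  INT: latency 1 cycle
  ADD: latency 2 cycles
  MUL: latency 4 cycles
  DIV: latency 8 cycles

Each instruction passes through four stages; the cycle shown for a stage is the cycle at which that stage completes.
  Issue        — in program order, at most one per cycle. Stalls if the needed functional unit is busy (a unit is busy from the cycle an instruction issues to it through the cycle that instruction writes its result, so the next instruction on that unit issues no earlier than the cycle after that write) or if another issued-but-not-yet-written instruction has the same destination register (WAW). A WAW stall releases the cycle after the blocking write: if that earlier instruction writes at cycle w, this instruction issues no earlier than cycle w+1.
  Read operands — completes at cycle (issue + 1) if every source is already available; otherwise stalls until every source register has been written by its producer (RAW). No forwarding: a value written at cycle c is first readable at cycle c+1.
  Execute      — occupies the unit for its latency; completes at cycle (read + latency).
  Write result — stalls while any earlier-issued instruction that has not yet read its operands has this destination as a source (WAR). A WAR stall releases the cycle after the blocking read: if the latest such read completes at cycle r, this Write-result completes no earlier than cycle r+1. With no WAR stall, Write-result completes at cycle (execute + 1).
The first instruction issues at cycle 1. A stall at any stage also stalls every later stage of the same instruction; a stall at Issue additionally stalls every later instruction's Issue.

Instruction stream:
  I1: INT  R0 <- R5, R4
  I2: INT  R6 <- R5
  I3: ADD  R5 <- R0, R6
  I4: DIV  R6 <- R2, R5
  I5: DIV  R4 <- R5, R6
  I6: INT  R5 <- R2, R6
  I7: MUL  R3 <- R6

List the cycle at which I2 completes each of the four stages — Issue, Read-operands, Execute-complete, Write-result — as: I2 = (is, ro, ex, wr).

c1: I1 issues→INT
c2: I1 reads
c3: I1 exec-done
c4: I1 writes R0
c5: I2 issues→INT
c6: I2 reads, I3 issues→ADD
c7: I2 exec-done
c8: I2 writes R6
c9: I3 reads, I4 issues→DIV
c11: I3 exec-done
c12: I3 writes R5
c13: I4 reads
c21: I4 exec-done
c22: I4 writes R6
c23: I5 issues→DIV
c24: I5 reads, I6 issues→INT
c25: I6 reads, I7 issues→MUL
c26: I6 exec-done, I7 reads
c27: I6 writes R5
c30: I7 exec-done
c31: I7 writes R3
c32: I5 exec-done
c33: I5 writes R4

I2 = (5, 6, 7, 8)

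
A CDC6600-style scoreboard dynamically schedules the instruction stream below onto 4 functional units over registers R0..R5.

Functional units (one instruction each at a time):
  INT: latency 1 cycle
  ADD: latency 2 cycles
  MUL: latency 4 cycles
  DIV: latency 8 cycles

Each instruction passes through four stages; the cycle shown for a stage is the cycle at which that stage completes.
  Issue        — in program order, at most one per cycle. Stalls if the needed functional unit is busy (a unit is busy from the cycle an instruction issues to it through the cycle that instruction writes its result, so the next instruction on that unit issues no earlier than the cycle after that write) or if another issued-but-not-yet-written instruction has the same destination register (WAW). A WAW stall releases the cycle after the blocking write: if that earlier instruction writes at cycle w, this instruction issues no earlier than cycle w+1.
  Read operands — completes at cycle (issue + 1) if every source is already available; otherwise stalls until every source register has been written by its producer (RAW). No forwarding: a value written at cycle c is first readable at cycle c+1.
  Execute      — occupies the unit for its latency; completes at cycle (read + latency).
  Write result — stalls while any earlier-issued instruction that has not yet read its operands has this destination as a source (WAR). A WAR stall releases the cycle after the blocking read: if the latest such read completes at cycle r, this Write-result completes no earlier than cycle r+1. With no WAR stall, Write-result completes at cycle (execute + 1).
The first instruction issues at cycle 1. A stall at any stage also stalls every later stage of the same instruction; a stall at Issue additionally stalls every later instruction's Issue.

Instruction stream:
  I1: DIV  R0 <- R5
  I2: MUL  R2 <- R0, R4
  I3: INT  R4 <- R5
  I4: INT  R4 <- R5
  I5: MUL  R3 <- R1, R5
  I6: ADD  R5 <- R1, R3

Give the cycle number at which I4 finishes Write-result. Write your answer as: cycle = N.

cycle 1: issue I1 (DIV)
cycle 2: I1 read-ops, issue I2 (MUL)
cycle 3: issue I3 (INT)
cycle 4: I3 read-ops
cycle 5: I3 finished on INT
cycle 10: I1 finished on DIV
cycle 11: I1→R0
cycle 12: I2 read-ops
cycle 13: I3→R4
cycle 14: issue I4 (INT)
cycle 15: I4 read-ops
cycle 16: I2 finished on MUL, I4 finished on INT
cycle 17: I2→R2, I4→R4
cycle 18: issue I5 (MUL)
cycle 19: I5 read-ops, issue I6 (ADD)
cycle 23: I5 finished on MUL
cycle 24: I5→R3
cycle 25: I6 read-ops
cycle 27: I6 finished on ADD
cycle 28: I6→R5

cycle = 17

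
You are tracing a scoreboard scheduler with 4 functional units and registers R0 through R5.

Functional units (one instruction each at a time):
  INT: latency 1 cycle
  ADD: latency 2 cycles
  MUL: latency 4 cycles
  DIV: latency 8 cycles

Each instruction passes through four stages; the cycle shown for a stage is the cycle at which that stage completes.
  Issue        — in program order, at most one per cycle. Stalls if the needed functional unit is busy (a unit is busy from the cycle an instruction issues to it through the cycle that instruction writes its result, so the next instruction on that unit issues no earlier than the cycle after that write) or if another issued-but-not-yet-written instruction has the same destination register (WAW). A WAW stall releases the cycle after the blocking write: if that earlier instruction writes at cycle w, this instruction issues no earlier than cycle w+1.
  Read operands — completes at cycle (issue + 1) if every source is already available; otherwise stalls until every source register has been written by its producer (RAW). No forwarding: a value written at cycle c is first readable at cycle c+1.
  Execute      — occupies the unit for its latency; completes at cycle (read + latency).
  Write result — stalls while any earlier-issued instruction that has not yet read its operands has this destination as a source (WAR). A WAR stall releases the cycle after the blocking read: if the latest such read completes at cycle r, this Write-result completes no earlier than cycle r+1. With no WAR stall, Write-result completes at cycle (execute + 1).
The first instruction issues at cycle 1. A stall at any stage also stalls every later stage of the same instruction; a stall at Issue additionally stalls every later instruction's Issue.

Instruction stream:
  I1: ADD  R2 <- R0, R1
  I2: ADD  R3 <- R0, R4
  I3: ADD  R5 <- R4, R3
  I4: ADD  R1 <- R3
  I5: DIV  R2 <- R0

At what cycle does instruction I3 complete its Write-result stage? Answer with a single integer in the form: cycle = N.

cycle 1: I1 dispatched to ADD
cycle 2: I1 operands ready
cycle 4: I1 complete
cycle 5: R2←I1
cycle 6: I2 dispatched to ADD
cycle 7: I2 operands ready
cycle 9: I2 complete
cycle 10: R3←I2
cycle 11: I3 dispatched to ADD
cycle 12: I3 operands ready
cycle 14: I3 complete
cycle 15: R5←I3
cycle 16: I4 dispatched to ADD
cycle 17: I4 operands ready, I5 dispatched to DIV
cycle 18: I5 operands ready
cycle 19: I4 complete
cycle 20: R1←I4
cycle 26: I5 complete
cycle 27: R2←I5

cycle = 15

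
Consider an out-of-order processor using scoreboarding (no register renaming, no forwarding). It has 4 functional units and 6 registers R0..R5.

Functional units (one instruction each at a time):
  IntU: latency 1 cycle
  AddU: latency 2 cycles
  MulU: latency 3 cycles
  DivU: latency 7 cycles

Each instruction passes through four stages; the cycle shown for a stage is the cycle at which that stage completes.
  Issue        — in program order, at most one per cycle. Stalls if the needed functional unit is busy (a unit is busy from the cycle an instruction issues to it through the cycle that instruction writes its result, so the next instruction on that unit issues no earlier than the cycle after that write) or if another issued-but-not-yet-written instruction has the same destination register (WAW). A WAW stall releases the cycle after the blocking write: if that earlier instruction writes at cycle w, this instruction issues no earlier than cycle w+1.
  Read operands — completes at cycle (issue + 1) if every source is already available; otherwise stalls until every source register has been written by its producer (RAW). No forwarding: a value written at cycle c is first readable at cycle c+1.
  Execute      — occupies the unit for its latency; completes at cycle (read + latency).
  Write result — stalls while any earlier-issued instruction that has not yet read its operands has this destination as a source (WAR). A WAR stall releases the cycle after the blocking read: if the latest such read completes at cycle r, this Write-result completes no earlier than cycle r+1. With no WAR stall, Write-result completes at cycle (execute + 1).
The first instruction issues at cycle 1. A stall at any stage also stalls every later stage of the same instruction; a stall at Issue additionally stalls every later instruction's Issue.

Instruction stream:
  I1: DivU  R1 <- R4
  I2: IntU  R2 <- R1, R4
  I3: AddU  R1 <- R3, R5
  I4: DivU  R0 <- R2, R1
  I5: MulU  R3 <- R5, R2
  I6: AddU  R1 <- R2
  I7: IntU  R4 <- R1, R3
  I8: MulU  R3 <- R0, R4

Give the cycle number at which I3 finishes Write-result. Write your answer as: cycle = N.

cycle = 15

cycle 1: I1 dispatched to DivU
cycle 2: I1 operands ready | I2 dispatched to IntU
cycle 9: I1 complete
cycle 10: R1←I1
cycle 11: I2 operands ready | I3 dispatched to AddU
cycle 12: I2 complete | I3 operands ready | I4 dispatched to DivU
cycle 13: R2←I2 | I5 dispatched to MulU
cycle 14: I3 complete | I5 operands ready
cycle 15: R1←I3
cycle 16: I4 operands ready | I6 dispatched to AddU
cycle 17: I5 complete | I6 operands ready | I7 dispatched to IntU
cycle 18: R3←I5
cycle 19: I6 complete | I8 dispatched to MulU
cycle 20: R1←I6
cycle 21: I7 operands ready
cycle 22: I7 complete
cycle 23: I4 complete | R4←I7
cycle 24: R0←I4
cycle 25: I8 operands ready
cycle 28: I8 complete
cycle 29: R3←I8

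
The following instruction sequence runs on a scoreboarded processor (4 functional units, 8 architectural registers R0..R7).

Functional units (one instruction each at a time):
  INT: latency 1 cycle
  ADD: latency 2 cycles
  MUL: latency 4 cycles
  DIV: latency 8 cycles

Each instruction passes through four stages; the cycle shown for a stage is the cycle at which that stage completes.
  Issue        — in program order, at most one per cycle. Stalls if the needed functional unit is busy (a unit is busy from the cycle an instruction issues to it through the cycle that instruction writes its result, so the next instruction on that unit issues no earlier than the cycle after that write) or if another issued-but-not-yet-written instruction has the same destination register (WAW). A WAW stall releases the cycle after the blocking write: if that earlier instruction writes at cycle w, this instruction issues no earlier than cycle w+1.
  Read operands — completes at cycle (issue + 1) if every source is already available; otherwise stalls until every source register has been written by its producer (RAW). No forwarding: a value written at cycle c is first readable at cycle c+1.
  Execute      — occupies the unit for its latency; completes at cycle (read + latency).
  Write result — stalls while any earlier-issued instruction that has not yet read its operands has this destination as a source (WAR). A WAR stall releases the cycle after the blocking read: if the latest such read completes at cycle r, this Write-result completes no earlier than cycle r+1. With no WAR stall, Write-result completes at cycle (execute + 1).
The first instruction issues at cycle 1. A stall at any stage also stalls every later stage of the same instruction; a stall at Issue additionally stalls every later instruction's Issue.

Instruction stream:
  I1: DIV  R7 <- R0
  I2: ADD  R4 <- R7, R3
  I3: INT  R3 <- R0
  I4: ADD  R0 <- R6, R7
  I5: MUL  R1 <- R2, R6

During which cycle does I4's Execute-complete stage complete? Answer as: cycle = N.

[I1] 1/2/10/11
[I2] 2/12/14/15  (RAW R7: wait I1 write@11)
[I3] 3/4/5/13  (WAR R3: wait I2 read@12)
[I4] 16/17/19/20  (struct: ADD busy until I2 writes@15)
[I5] 17/18/22/23

cycle = 19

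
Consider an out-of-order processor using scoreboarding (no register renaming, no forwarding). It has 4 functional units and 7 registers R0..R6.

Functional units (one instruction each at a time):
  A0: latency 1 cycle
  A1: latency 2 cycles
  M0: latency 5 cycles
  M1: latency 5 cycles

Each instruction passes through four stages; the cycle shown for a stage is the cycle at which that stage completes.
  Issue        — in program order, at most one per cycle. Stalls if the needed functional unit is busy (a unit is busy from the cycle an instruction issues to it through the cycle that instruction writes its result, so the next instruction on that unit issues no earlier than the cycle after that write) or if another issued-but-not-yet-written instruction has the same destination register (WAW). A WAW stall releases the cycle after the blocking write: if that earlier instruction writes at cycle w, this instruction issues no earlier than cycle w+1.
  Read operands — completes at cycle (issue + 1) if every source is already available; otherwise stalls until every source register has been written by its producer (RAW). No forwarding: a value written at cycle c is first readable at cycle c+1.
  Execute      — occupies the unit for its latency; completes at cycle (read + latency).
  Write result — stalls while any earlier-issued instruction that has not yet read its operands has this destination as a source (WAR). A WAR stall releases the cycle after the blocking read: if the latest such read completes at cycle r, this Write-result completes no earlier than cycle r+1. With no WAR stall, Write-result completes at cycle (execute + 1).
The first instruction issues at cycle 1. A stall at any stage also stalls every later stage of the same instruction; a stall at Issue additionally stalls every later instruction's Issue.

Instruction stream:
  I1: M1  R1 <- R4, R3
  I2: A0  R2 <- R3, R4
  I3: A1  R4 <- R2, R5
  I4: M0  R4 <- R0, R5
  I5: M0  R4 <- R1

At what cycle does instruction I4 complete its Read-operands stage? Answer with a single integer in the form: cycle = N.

cycle = 11

c1: I1→M1
c2: I1 RO; I2→A0
c3: I2 RO; I3→A1
c4: I2 EX
c5: I2 WR R2
c6: I3 RO
c7: I1 EX
c8: I1 WR R1; I3 EX
c9: I3 WR R4
c10: I4→M0
c11: I4 RO
c16: I4 EX
c17: I4 WR R4
c18: I5→M0
c19: I5 RO
c24: I5 EX
c25: I5 WR R4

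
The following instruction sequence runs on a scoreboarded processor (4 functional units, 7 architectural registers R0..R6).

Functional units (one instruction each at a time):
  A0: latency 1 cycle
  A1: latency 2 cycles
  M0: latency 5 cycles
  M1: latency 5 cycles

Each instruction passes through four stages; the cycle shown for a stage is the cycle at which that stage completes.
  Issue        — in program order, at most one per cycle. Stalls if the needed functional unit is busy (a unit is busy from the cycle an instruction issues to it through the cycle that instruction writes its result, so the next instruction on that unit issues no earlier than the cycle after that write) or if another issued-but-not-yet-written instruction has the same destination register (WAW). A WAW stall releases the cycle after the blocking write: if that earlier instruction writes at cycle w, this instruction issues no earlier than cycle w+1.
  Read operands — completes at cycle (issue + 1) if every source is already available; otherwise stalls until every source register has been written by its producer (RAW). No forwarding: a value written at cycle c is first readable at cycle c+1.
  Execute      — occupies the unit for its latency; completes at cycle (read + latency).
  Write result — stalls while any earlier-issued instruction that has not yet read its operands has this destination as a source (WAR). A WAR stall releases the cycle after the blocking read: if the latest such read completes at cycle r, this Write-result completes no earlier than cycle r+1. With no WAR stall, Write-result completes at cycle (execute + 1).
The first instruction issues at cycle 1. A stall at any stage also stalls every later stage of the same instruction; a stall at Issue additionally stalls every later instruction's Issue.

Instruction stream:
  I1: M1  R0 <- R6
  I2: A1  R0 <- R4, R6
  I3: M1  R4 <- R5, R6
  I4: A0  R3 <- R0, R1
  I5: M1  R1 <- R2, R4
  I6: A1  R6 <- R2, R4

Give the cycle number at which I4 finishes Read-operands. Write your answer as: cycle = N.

cycle = 14

c1: I1 issues→M1
c2: I1 reads
c7: I1 exec-done
c8: I1 writes R0
c9: I2 issues→A1
c10: I2 reads; I3 issues→M1
c11: I3 reads; I4 issues→A0
c12: I2 exec-done
c13: I2 writes R0
c14: I4 reads
c15: I4 exec-done
c16: I3 exec-done; I4 writes R3
c17: I3 writes R4
c18: I5 issues→M1
c19: I5 reads; I6 issues→A1
c20: I6 reads
c22: I6 exec-done
c23: I6 writes R6
c24: I5 exec-done
c25: I5 writes R1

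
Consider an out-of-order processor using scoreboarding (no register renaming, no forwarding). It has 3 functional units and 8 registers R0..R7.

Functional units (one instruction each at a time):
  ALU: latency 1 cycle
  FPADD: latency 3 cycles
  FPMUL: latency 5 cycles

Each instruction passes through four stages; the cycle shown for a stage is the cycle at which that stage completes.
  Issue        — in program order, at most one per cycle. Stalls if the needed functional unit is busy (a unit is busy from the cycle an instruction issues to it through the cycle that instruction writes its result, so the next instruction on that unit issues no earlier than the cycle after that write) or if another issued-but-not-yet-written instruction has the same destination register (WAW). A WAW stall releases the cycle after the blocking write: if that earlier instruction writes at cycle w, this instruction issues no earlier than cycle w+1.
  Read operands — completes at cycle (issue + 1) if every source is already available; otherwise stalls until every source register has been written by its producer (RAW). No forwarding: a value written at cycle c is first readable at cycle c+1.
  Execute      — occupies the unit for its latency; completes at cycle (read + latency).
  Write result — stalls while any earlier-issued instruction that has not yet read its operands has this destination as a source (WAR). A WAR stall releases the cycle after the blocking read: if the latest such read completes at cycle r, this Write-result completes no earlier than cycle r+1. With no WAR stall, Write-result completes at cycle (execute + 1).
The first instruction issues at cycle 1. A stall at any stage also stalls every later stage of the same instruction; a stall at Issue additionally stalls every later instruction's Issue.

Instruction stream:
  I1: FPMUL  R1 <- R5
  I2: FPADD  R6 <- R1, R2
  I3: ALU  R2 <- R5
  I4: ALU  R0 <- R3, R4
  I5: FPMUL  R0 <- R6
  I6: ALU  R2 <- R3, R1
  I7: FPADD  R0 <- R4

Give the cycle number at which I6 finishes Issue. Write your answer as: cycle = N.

I1: IS=1 RO=2 EX=7 WR=8
I2: IS=2 RO=9 EX=12 WR=13  [RAW R1: wait I1 write@8]
I3: IS=3 RO=4 EX=5 WR=10  [WAR R2: wait I2 read@9]
I4: IS=11 RO=12 EX=13 WR=14  [struct: ALU busy until I3 writes@10]
I5: IS=15 RO=16 EX=21 WR=22  [WAW R0: wait I4 write@14]
I6: IS=16 RO=17 EX=18 WR=19
I7: IS=23 RO=24 EX=27 WR=28  [WAW R0: wait I5 write@22]

cycle = 16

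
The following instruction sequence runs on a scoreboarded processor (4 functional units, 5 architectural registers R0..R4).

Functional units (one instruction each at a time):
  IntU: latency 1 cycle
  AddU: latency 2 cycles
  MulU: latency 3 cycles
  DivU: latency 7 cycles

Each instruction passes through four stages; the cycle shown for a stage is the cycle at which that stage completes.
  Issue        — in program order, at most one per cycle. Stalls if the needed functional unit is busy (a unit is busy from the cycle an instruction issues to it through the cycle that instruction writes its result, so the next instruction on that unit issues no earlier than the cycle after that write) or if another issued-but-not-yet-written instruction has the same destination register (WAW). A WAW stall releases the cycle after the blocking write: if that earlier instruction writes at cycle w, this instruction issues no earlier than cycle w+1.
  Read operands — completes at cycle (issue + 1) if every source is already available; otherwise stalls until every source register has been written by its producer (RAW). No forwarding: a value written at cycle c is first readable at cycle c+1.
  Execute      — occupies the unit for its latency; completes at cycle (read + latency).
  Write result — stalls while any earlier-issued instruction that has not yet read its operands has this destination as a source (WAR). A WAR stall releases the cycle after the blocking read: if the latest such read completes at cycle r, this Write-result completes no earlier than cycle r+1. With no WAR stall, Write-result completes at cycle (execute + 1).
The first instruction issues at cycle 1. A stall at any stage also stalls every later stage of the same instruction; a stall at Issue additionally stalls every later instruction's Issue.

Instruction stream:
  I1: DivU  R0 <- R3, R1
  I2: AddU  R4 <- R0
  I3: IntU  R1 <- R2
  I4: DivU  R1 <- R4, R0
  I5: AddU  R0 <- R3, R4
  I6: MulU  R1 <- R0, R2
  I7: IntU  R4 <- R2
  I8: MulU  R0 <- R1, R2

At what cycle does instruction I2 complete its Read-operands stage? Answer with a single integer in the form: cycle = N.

cycle = 11

I1  is:1  ro:2  ex:9  wr:10
I2  is:2  ro:11  ex:13  wr:14  — RAW R0: wait I1 write@10
I3  is:3  ro:4  ex:5  wr:6
I4  is:11  ro:15  ex:22  wr:23  — struct: DivU busy until I1 writes@10, RAW R4: wait I2 write@14
I5  is:15  ro:16  ex:18  wr:19  — struct: AddU busy until I2 writes@14
I6  is:24  ro:25  ex:28  wr:29  — WAW R1: wait I4 write@23
I7  is:25  ro:26  ex:27  wr:28
I8  is:30  ro:31  ex:34  wr:35  — struct: MulU busy until I6 writes@29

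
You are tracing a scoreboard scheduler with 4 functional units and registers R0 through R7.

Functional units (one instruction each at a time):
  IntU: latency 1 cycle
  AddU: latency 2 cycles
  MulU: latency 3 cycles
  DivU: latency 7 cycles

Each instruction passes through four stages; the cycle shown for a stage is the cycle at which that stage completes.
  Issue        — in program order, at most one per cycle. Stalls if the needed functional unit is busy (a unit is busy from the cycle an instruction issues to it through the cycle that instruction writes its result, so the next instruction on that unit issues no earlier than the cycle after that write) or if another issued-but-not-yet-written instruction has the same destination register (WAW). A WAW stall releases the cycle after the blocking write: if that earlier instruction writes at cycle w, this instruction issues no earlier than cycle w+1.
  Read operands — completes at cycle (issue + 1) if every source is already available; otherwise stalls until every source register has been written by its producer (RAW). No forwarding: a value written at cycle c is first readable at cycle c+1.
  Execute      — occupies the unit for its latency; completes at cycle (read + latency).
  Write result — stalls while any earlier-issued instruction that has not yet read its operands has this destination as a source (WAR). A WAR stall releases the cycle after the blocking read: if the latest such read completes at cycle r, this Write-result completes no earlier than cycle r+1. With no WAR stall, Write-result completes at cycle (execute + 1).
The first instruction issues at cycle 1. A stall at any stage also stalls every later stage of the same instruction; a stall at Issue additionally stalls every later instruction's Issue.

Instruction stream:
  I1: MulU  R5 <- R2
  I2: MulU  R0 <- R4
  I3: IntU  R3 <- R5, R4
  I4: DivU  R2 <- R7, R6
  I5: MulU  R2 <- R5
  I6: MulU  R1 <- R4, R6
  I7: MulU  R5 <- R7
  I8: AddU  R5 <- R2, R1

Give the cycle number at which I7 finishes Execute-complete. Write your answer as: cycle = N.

cycle = 35

cycle 1: I1 dispatched to MulU
cycle 2: I1 operands ready
cycle 5: I1 complete
cycle 6: R5←I1
cycle 7: I2 dispatched to MulU
cycle 8: I2 operands ready; I3 dispatched to IntU
cycle 9: I3 operands ready; I4 dispatched to DivU
cycle 10: I3 complete; I4 operands ready
cycle 11: I2 complete; R3←I3
cycle 12: R0←I2
cycle 17: I4 complete
cycle 18: R2←I4
cycle 19: I5 dispatched to MulU
cycle 20: I5 operands ready
cycle 23: I5 complete
cycle 24: R2←I5
cycle 25: I6 dispatched to MulU
cycle 26: I6 operands ready
cycle 29: I6 complete
cycle 30: R1←I6
cycle 31: I7 dispatched to MulU
cycle 32: I7 operands ready
cycle 35: I7 complete
cycle 36: R5←I7
cycle 37: I8 dispatched to AddU
cycle 38: I8 operands ready
cycle 40: I8 complete
cycle 41: R5←I8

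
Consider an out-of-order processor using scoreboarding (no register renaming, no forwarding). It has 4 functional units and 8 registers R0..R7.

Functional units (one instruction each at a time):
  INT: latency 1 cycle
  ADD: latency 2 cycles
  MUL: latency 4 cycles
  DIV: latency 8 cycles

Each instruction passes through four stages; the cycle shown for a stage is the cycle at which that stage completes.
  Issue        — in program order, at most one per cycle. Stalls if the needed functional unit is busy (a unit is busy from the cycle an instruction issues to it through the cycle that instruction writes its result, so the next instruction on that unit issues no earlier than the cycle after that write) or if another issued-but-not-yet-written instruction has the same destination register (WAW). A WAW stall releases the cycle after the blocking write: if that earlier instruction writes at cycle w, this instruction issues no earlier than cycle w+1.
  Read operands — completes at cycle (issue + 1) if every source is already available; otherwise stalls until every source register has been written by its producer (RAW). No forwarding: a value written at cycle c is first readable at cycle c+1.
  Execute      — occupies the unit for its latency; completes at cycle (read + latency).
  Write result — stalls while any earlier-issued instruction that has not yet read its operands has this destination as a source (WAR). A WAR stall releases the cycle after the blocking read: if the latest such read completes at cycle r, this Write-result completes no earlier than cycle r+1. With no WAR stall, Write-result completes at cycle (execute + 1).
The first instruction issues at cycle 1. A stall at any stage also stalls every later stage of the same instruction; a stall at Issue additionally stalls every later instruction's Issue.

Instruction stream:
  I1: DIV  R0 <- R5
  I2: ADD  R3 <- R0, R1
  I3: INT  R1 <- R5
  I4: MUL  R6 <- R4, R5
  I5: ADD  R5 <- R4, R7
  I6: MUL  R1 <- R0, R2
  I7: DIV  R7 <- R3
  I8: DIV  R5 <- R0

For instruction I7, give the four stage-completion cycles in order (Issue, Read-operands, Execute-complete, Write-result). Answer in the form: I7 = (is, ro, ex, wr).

I7 = (18, 19, 27, 28)

c1: I1 issues→DIV
c2: I1 reads · I2 issues→ADD
c3: I3 issues→INT
c4: I3 reads · I4 issues→MUL
c5: I3 exec-done · I4 reads
c9: I4 exec-done
c10: I1 exec-done · I4 writes R6
c11: I1 writes R0
c12: I2 reads
c13: I3 writes R1
c14: I2 exec-done
c15: I2 writes R3
c16: I5 issues→ADD
c17: I5 reads · I6 issues→MUL
c18: I6 reads · I7 issues→DIV
c19: I5 exec-done · I7 reads
c20: I5 writes R5
c22: I6 exec-done
c23: I6 writes R1
c27: I7 exec-done
c28: I7 writes R7
c29: I8 issues→DIV
c30: I8 reads
c38: I8 exec-done
c39: I8 writes R5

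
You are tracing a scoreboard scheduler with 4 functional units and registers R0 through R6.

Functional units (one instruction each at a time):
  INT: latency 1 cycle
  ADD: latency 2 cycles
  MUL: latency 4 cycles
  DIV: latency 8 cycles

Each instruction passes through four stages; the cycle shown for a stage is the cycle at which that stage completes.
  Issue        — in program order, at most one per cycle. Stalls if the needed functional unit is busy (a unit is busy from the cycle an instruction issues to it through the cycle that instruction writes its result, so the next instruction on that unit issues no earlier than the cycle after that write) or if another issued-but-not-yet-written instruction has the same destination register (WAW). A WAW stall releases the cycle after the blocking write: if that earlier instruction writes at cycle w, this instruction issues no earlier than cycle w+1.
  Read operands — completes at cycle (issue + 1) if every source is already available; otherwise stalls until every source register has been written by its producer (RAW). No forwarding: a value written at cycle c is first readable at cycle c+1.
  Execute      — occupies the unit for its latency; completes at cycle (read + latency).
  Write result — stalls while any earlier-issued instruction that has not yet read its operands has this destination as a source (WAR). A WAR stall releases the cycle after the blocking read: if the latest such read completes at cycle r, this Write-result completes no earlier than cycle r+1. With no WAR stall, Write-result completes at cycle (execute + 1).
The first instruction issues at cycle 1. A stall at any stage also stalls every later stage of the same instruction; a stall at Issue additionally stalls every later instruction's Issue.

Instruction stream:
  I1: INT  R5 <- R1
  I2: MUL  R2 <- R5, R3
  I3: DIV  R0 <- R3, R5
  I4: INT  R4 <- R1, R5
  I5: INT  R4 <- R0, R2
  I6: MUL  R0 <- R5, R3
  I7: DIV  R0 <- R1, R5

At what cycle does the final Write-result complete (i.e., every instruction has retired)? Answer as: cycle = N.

c1: issue I1 (INT)
c2: I1 read-ops; issue I2 (MUL)
c3: I1 finished on INT; issue I3 (DIV)
c4: I1→R5
c5: I2 read-ops; I3 read-ops; issue I4 (INT)
c6: I4 read-ops
c7: I4 finished on INT
c8: I4→R4
c9: I2 finished on MUL; issue I5 (INT)
c10: I2→R2
c13: I3 finished on DIV
c14: I3→R0
c15: I5 read-ops; issue I6 (MUL)
c16: I5 finished on INT; I6 read-ops
c17: I5→R4
c20: I6 finished on MUL
c21: I6→R0
c22: issue I7 (DIV)
c23: I7 read-ops
c31: I7 finished on DIV
c32: I7→R0

cycle = 32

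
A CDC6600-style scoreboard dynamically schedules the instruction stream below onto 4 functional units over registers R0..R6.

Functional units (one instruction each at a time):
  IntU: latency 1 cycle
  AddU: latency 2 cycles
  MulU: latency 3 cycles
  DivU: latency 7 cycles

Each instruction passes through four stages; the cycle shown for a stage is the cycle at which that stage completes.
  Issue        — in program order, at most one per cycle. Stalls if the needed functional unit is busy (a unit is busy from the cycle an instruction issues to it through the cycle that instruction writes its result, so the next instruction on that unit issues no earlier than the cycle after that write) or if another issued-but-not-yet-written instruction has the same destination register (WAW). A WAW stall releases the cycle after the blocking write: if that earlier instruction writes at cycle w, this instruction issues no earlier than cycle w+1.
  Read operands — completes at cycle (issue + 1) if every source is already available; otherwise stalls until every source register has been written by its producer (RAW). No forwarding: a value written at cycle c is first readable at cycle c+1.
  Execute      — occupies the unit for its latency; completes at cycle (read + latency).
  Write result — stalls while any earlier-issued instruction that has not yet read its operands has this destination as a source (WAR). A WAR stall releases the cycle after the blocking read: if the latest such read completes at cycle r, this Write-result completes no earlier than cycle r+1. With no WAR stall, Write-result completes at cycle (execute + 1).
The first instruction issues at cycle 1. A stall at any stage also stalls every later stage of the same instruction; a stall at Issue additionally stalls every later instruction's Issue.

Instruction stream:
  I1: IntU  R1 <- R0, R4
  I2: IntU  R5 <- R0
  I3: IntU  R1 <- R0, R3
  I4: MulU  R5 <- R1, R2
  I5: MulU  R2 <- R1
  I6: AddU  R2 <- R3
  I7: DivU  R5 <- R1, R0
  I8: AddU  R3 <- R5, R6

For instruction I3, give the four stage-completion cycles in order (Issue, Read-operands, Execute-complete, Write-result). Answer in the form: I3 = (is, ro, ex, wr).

I3 = (9, 10, 11, 12)

[I1] 1/2/3/4
[I2] 5/6/7/8  (struct: IntU busy until I1 writes@4)
[I3] 9/10/11/12  (struct: IntU busy until I2 writes@8)
[I4] 10/13/16/17  (RAW R1: wait I3 write@12)
[I5] 18/19/22/23  (struct: MulU busy until I4 writes@17)
[I6] 24/25/27/28  (WAW R2: wait I5 write@23)
[I7] 25/26/33/34
[I8] 29/35/37/38  (struct: AddU busy until I6 writes@28; RAW R5: wait I7 write@34)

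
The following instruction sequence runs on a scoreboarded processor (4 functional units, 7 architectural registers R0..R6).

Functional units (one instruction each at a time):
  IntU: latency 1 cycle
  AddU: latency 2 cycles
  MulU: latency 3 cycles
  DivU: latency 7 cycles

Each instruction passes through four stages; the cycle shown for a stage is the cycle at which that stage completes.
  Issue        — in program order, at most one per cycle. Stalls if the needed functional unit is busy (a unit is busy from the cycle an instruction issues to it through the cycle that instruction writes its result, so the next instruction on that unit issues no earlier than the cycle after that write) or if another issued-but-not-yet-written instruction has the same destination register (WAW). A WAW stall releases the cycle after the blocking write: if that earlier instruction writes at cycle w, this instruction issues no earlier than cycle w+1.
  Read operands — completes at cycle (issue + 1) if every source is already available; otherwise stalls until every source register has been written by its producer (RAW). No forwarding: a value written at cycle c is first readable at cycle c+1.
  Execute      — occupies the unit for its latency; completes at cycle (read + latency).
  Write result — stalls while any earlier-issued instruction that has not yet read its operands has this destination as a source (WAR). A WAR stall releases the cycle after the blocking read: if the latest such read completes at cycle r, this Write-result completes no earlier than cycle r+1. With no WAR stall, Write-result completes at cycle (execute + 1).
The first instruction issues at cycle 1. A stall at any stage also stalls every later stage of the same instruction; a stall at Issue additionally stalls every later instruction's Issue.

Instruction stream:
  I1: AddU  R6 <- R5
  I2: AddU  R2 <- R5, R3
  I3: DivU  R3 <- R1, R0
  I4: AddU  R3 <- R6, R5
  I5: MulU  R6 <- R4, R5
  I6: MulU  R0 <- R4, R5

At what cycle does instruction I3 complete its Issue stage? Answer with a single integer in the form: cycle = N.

cycle = 7

t=1  I1 issues→AddU
t=2  I1 reads
t=4  I1 exec-done
t=5  I1 writes R6
t=6  I2 issues→AddU
t=7  I2 reads | I3 issues→DivU
t=8  I3 reads
t=9  I2 exec-done
t=10  I2 writes R2
t=15  I3 exec-done
t=16  I3 writes R3
t=17  I4 issues→AddU
t=18  I4 reads | I5 issues→MulU
t=19  I5 reads
t=20  I4 exec-done
t=21  I4 writes R3
t=22  I5 exec-done
t=23  I5 writes R6
t=24  I6 issues→MulU
t=25  I6 reads
t=28  I6 exec-done
t=29  I6 writes R0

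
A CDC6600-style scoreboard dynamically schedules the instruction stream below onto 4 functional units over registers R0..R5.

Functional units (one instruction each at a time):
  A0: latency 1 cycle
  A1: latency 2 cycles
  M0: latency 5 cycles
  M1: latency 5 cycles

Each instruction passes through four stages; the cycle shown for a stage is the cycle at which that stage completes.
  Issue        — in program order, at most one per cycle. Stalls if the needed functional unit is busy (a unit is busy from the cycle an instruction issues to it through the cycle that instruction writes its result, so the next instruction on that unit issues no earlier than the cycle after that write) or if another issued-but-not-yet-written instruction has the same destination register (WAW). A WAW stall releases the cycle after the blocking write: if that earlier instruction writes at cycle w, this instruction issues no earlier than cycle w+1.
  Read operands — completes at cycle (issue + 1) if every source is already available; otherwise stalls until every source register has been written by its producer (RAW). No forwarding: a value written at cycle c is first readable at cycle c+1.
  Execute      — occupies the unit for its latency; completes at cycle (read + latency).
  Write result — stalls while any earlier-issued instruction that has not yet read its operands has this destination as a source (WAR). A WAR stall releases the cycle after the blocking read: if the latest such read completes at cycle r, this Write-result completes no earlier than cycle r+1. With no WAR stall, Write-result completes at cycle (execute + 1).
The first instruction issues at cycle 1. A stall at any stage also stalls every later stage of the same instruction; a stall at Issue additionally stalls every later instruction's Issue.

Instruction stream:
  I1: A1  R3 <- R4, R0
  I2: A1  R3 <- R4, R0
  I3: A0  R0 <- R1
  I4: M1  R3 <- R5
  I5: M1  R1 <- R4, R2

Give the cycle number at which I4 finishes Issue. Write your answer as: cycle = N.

cycle = 11

I1  is:1  ro:2  ex:4  wr:5
I2  is:6  ro:7  ex:9  wr:10  — struct: A1 busy until I1 writes@5
I3  is:7  ro:8  ex:9  wr:10
I4  is:11  ro:12  ex:17  wr:18  — WAW R3: wait I2 write@10
I5  is:19  ro:20  ex:25  wr:26  — struct: M1 busy until I4 writes@18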